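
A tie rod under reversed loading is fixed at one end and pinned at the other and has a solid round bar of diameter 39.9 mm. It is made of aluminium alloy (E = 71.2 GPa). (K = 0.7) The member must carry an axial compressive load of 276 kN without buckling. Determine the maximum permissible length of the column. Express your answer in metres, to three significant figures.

L_max ≈ 0.804 m

I = πd⁴/64 = π×39.9⁴/64 = 1.244×10^5 mm⁴
I = 1.244×10^-7 m⁴
At the buckling limit P_cr = P = 2.760×10^5 N
From P_cr = π²EI/(K·L)²:  L = (1/K)·√(π²EI/P_cr) = (1/0.7)·√(π²×7.12×10^10×1.244×10^-7/2.760×10^5)
L = 0.804 m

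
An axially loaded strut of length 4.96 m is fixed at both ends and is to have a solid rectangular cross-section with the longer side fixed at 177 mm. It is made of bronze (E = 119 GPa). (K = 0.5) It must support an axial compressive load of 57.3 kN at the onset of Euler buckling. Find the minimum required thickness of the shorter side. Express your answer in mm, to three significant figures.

b ≈ 27.3 mm

L_e = K·L = 0.5 × 4.96 = 2.480 m
Required I = P_cr·L_e²/(π²E) = 5.730×10^4 × 2.480² / (π² × 1.19×10^11) = 3.001×10^-7 m⁴
I_req = 3.001×10^5 mm⁴
Rectangle, weak axis: I_min = h·b³/12 with h = 177 mm fixed  ⇒  b = (12I/h)^(1/3) = 27.3 mm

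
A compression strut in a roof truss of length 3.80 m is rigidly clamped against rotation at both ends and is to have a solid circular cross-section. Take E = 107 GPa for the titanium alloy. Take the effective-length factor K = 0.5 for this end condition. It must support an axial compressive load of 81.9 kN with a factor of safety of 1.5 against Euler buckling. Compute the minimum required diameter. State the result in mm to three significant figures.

d ≈ 54.1 mm

Required P_cr = n·P = 1.5 × 81.9 = 122.8 kN
L_e = K·L = 0.5 × 3.80 = 1.900 m
Required I = P_cr·L_e²/(π²E) = 1.228×10^5 × 1.900² / (π² × 1.07×10^11) = 4.200×10^-7 m⁴
I_req = 4.200×10^5 mm⁴
Solid circle: I = πd⁴/64  ⇒  d = (64I/π)^(1/4) = (64×4.200×10^5/π)^(1/4) = 54.1 mm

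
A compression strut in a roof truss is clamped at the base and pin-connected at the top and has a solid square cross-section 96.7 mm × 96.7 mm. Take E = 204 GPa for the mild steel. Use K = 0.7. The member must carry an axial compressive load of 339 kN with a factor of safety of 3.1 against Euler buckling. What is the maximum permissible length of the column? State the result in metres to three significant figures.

L_max ≈ 5.34 m

I = a⁴/12 = 96.7⁴/12 = 7.287×10^6 mm⁴
I = 7.287×10^-6 m⁴
Required critical load P_cr = n·P = 3.1 × 339 = 1051 kN = 1.051×10^6 N
From P_cr = π²EI/(K·L)²:  L = (1/K)·√(π²EI/P_cr) = (1/0.7)·√(π²×2.04×10^11×7.287×10^-6/1.051×10^6)
L = 5.34 m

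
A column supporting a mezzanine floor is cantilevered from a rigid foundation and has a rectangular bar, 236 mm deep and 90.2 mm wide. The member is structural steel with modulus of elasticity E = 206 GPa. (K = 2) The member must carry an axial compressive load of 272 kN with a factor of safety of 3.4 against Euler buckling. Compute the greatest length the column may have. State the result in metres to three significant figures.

Buckling occurs about the weak axis: I_min = h·b³/12 with b = 90.2 mm (the shorter side).
I_min = 236×90.2³/12 = 1.443×10^7 mm⁴
I = 1.443×10^-5 m⁴
Required critical load P_cr = n·P = 3.4 × 272 = 924.8 kN = 9.248×10^5 N
From P_cr = π²EI/(K·L)²:  L = (1/K)·√(π²EI/P_cr) = (1/2)·√(π²×2.06×10^11×1.443×10^-5/9.248×10^5)
L = 2.82 m

L_max ≈ 2.82 m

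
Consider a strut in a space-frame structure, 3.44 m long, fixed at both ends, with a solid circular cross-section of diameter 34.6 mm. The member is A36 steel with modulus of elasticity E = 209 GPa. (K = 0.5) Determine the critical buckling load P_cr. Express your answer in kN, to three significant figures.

P_cr ≈ 49.1 kN

I = πd⁴/64 = π×34.6⁴/64 = 7.035×10^4 mm⁴
I = 7.035×10^4 mm⁴ = 7.035×10^-8 m⁴
Effective length L_e = K·L = 0.5 × 3.44 = 1.720 m
P_cr = π²EI / L_e² = π² × 209×10⁹ × 7.035×10^-8 / 1.720² = 4.905×10^4 N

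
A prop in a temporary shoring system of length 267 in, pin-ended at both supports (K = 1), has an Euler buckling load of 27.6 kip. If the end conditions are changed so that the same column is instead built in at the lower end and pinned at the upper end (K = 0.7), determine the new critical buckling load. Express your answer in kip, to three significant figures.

P_cr ∝ 1/K², so P_cr,new = P_cr,old × (K_old/K_new)² = 27.6 × (1/0.7)²
= 27.6 × 2.041 = 56.3 kip

P_cr ≈ 56.3 kip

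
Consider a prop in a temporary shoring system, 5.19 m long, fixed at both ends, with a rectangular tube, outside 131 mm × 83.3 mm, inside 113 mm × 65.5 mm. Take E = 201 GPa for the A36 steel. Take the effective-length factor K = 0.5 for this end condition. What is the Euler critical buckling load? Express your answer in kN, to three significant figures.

P_cr ≈ 1080 kN

Weak-axis I_min = (h_o·b_o³ − h_i·b_i³)/12 with b_o = 83.3, b_i = 65.50 mm (shorter outer/inner sides).
I_min = (131×83.3³ − 113.0×65.50³)/12 = 3.664×10^6 mm⁴
I = 3.664×10^6 mm⁴ = 3.664×10^-6 m⁴
Effective length L_e = K·L = 0.5 × 5.19 = 2.595 m
P_cr = π²EI / L_e² = π² × 201×10⁹ × 3.664×10^-6 / 2.595² = 1.079×10^6 N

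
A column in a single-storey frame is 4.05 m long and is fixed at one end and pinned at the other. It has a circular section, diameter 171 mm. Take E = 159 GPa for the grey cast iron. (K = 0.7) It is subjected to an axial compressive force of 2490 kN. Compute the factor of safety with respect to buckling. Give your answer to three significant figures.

n ≈ 3.29

I = πd⁴/64 = π×171⁴/64 = 4.197×10^7 mm⁴
I = 4.197×10^7 mm⁴ = 4.197×10^-5 m⁴
Effective length L_e = K·L = 0.7 × 4.05 = 2.835 m
P_cr = π²EI / L_e² = π² × 159×10⁹ × 4.197×10^-5 / 2.835² = 8.195×10^6 N
Factor of safety n = P_cr / P = 8194.9 / 2490 = 3.29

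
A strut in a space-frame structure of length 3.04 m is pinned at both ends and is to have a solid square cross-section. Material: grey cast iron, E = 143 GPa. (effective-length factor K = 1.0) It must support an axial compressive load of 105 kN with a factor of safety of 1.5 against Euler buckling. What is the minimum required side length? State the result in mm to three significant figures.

Required P_cr = n·P = 1.5 × 105 = 157.5 kN
L_e = K·L = 1 × 3.04 = 3.040 m
Required I = P_cr·L_e²/(π²E) = 1.575×10^5 × 3.040² / (π² × 1.43×10^11) = 1.031×10^-6 m⁴
I_req = 1.031×10^6 mm⁴
Solid square: I = a⁴/12  ⇒  a = (12I)^(1/4) = (12×1.031×10^6)^(1/4) = 59.3 mm

a ≈ 59.3 mm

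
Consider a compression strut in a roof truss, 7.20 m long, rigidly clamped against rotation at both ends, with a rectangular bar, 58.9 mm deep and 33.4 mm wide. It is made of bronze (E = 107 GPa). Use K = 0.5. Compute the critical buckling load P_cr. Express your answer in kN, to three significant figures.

Buckling occurs about the weak axis: I_min = h·b³/12 with b = 33.4 mm (the shorter side).
I_min = 58.9×33.4³/12 = 1.829×10^5 mm⁴
I = 1.829×10^5 mm⁴ = 1.829×10^-7 m⁴
Effective length L_e = K·L = 0.5 × 7.20 = 3.600 m
P_cr = π²EI / L_e² = π² × 107×10⁹ × 1.829×10^-7 / 3.600² = 1.490×10^4 N

P_cr ≈ 14.9 kN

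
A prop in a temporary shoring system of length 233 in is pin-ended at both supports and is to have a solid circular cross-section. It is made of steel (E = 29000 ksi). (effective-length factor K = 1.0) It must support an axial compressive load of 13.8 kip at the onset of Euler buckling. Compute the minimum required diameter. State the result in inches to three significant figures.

d ≈ 2.70 in

L_e = K·L = 1 × 233 = 233.0 in
Required I = P_cr·L_e²/(π²E) = 1.380×10^4 × 233.0² / (π² × 2.90×10^7) = 2.618 in⁴
Solid circle: I = πd⁴/64  ⇒  d = (64I/π)^(1/4) = (64×2.618/π)^(1/4) = 2.70 in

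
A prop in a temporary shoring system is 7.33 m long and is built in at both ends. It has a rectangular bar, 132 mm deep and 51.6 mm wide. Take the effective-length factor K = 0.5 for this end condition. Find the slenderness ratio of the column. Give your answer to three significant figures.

λ ≈ 246

For a rectangle r_min = b/√12 = 51.6/√12 = 14.90 mm
L_e = K·L = 0.5 × 7.33 m = 3.665 m = 3665.0 mm
λ = L_e / r_min = 3665.0 / 14.90 = 246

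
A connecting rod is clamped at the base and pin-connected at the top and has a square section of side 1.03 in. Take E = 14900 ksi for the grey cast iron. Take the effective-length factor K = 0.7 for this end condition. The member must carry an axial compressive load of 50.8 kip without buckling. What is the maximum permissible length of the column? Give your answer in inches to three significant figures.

L_max ≈ 23.5 in

I = a⁴/12 = 1.03⁴/12 = 9.379×10^-2 in⁴
At the buckling limit P_cr = P = 5.080×10^4 lb
From P_cr = π²EI/(K·L)²:  L = (1/K)·√(π²EI/P_cr) = (1/0.7)·√(π²×1.49×10^7×9.379×10^-2/5.080×10^4)
L = 23.5 in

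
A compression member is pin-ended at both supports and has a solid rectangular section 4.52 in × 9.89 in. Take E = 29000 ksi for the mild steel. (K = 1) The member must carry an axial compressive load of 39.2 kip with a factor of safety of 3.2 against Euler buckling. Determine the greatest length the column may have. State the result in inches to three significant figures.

L_max ≈ 417 in

Buckling occurs about the weak axis: I_min = h·b³/12 with b = 4.52 in (the shorter side).
I_min = 9.89×4.52³/12 = 76.11 in⁴
Required critical load P_cr = n·P = 3.2 × 39.2 = 125.4 kip = 1.254×10^5 lb
From P_cr = π²EI/(K·L)²:  L = (1/K)·√(π²EI/P_cr) = (1/1)·√(π²×2.90×10^7×76.11/1.254×10^5)
L = 417 in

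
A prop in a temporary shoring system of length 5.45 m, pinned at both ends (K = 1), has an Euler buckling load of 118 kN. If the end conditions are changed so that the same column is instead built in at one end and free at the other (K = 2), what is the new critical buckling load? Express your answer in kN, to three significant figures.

P_cr ∝ 1/K², so P_cr,new = P_cr,old × (K_old/K_new)² = 118 × (1/2)²
= 118 × 0.2500 = 29.5 kN

P_cr ≈ 29.5 kN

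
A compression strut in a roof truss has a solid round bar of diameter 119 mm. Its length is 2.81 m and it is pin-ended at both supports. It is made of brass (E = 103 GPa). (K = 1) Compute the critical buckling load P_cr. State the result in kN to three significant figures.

P_cr ≈ 1270 kN

I = πd⁴/64 = π×119⁴/64 = 9.844×10^6 mm⁴
I = 9.844×10^6 mm⁴ = 9.844×10^-6 m⁴
Effective length L_e = K·L = 1 × 2.81 = 2.810 m
P_cr = π²EI / L_e² = π² × 103×10⁹ × 9.844×10^-6 / 2.810² = 1.267×10^6 N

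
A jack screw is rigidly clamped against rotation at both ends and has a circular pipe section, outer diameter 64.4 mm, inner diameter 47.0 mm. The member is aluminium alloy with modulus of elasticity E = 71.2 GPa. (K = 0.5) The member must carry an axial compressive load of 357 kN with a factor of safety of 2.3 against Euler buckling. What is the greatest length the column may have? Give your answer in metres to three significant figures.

L_max ≈ 1.44 m

d_o = 64.4 mm, d_i = 47.0 mm
I = π(d_o⁴ − d_i⁴)/64 = π(64.4⁴ − 47.00⁴)/64 = 6.048×10^5 mm⁴
I = 6.048×10^-7 m⁴
Required critical load P_cr = n·P = 2.3 × 357 = 821.1 kN = 8.211×10^5 N
From P_cr = π²EI/(K·L)²:  L = (1/K)·√(π²EI/P_cr) = (1/0.5)·√(π²×7.12×10^10×6.048×10^-7/8.211×10^5)
L = 1.44 m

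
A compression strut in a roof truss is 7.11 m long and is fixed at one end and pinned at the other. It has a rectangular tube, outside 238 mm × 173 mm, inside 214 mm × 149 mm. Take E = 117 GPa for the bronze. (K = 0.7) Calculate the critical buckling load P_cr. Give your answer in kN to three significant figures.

P_cr ≈ 2040 kN

Weak-axis I_min = (h_o·b_o³ − h_i·b_i³)/12 with b_o = 173, b_i = 149.0 mm (shorter outer/inner sides).
I_min = (238×173³ − 214.0×149.0³)/12 = 4.370×10^7 mm⁴
I = 4.370×10^7 mm⁴ = 4.370×10^-5 m⁴
Effective length L_e = K·L = 0.7 × 7.11 = 4.977 m
P_cr = π²EI / L_e² = π² × 117×10⁹ × 4.370×10^-5 / 4.977² = 2.037×10^6 N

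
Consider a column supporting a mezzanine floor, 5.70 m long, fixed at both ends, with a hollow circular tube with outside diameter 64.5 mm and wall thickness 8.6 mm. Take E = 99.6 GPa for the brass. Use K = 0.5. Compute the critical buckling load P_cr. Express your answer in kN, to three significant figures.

P_cr ≈ 73.1 kN

Inner diameter d_i = 64.5 − 2×8.6 = 47.30 mm
I = π(d_o⁴ − d_i⁴)/64 = π(64.5⁴ − 47.30⁴)/64 = 6.039×10^5 mm⁴
I = 6.039×10^5 mm⁴ = 6.039×10^-7 m⁴
Effective length L_e = K·L = 0.5 × 5.70 = 2.850 m
P_cr = π²EI / L_e² = π² × 99.6×10⁹ × 6.039×10^-7 / 2.850² = 7.308×10^4 N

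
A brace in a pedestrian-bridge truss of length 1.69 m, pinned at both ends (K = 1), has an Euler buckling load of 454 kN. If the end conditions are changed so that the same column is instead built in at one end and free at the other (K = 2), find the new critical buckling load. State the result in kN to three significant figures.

P_cr ≈ 114 kN

P_cr ∝ 1/K², so P_cr,new = P_cr,old × (K_old/K_new)² = 454 × (1/2)²
= 454 × 0.2500 = 114 kN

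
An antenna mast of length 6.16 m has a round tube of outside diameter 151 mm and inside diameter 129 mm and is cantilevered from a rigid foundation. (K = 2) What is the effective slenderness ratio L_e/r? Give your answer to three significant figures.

λ ≈ 248

d_o = 151 mm, d_i = 129 mm
I = π(d_o⁴ − d_i⁴)/64 = π(151⁴ − 129.0⁴)/64 = 1.193×10^7 mm⁴
A = 4.838×10^3 mm²;  r_min = √(I/A) = √(1.193×10^7/4.838×10^3) = 49.65 mm
L_e = K·L = 2 × 6.16 m = 12.32 m = 12320 mm
λ = L_e / r_min = 12320 / 49.65 = 248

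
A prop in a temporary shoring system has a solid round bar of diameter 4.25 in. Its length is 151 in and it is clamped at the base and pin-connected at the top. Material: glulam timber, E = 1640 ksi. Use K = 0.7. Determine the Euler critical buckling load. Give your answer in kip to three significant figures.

I = πd⁴/64 = π×4.25⁴/64 = 16.01 in⁴
Effective length L_e = K·L = 0.7 × 151 = 105.7 in
P_cr = π²EI / L_e² = π² × 1640×10³ × 16.01 / 105.7² = 2.320×10^4 lb

P_cr ≈ 23.2 kip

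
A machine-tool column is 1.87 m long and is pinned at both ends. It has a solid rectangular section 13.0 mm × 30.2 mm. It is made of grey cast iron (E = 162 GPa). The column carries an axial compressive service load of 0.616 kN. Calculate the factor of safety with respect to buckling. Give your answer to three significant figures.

n ≈ 4.10

Buckling occurs about the weak axis: I_min = h·b³/12 with b = 13.0 mm (the shorter side).
I_min = 30.2×13.0³/12 = 5.529×10^3 mm⁴
I = 5.529×10^3 mm⁴ = 5.529×10^-9 m⁴
Effective length L_e = K·L = 1 × 1.87 = 1.870 m
P_cr = π²EI / L_e² = π² × 162×10⁹ × 5.529×10^-9 / 1.870² = 2.528×10^3 N
Factor of safety n = P_cr / P = 2.5281 / 0.616 = 4.10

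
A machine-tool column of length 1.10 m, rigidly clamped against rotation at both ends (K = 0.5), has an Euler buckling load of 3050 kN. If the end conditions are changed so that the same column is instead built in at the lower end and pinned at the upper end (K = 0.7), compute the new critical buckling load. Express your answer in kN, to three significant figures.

P_cr ∝ 1/K², so P_cr,new = P_cr,old × (K_old/K_new)² = 3050 × (0.5/0.7)²
= 3050 × 0.5102 = 1560 kN

P_cr ≈ 1560 kN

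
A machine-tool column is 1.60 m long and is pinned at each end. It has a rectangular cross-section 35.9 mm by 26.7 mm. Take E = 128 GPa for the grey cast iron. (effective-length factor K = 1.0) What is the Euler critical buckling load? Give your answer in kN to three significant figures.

P_cr ≈ 28.1 kN

Buckling occurs about the weak axis: I_min = h·b³/12 with b = 26.7 mm (the shorter side).
I_min = 35.9×26.7³/12 = 5.694×10^4 mm⁴
I = 5.694×10^4 mm⁴ = 5.694×10^-8 m⁴
Effective length L_e = K·L = 1 × 1.60 = 1.600 m
P_cr = π²EI / L_e² = π² × 128×10⁹ × 5.694×10^-8 / 1.600² = 2.810×10^4 N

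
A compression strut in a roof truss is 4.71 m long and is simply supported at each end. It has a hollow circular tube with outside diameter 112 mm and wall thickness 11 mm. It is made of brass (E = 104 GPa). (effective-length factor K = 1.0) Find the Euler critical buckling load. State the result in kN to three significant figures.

P_cr ≈ 208 kN

Inner diameter d_i = 112 − 2×11 = 90.00 mm
I = π(d_o⁴ − d_i⁴)/64 = π(112⁴ − 90.00⁴)/64 = 4.503×10^6 mm⁴
I = 4.503×10^6 mm⁴ = 4.503×10^-6 m⁴
Effective length L_e = K·L = 1 × 4.71 = 4.710 m
P_cr = π²EI / L_e² = π² × 104×10⁹ × 4.503×10^-6 / 4.710² = 2.084×10^5 N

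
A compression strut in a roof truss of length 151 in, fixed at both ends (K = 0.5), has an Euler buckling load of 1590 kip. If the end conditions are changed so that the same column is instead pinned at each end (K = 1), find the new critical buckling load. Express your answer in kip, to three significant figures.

P_cr ∝ 1/K², so P_cr,new = P_cr,old × (K_old/K_new)² = 1590 × (0.5/1)²
= 1590 × 0.2500 = 398 kip

P_cr ≈ 398 kip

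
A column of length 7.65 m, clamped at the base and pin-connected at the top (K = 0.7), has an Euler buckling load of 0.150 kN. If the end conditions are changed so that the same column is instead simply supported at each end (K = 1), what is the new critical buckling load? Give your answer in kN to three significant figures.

P_cr ≈ 0.0735 kN

P_cr ∝ 1/K², so P_cr,new = P_cr,old × (K_old/K_new)² = 0.150 × (0.7/1)²
= 0.150 × 0.4900 = 0.0735 kN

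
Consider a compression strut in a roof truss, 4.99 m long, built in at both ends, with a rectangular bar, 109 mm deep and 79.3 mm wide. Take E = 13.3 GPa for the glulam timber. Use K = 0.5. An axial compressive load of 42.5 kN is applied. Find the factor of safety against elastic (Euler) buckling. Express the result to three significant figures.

n ≈ 2.25

Buckling occurs about the weak axis: I_min = h·b³/12 with b = 79.3 mm (the shorter side).
I_min = 109×79.3³/12 = 4.530×10^6 mm⁴
I = 4.530×10^6 mm⁴ = 4.530×10^-6 m⁴
Effective length L_e = K·L = 0.5 × 4.99 = 2.495 m
P_cr = π²EI / L_e² = π² × 13.3×10⁹ × 4.530×10^-6 / 2.495² = 9.552×10^4 N
Factor of safety n = P_cr / P = 95.516 / 42.5 = 2.25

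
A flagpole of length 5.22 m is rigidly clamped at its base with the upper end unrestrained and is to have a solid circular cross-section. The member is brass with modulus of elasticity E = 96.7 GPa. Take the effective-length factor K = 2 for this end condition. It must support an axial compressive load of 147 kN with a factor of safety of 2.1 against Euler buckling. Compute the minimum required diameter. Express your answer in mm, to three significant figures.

d ≈ 164 mm

Required P_cr = n·P = 2.1 × 147 = 308.7 kN
L_e = K·L = 2 × 5.22 = 10.44 m
Required I = P_cr·L_e²/(π²E) = 3.087×10^5 × 10.44² / (π² × 9.67×10^10) = 3.525×10^-5 m⁴
I_req = 3.525×10^7 mm⁴
Solid circle: I = πd⁴/64  ⇒  d = (64I/π)^(1/4) = (64×3.525×10^7/π)^(1/4) = 164 mm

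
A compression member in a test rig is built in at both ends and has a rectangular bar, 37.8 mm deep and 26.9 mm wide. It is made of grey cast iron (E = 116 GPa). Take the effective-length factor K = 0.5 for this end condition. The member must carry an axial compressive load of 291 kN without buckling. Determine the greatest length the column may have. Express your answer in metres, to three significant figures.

Buckling occurs about the weak axis: I_min = h·b³/12 with b = 26.9 mm (the shorter side).
I_min = 37.8×26.9³/12 = 6.132×10^4 mm⁴
I = 6.132×10^-8 m⁴
At the buckling limit P_cr = P = 2.910×10^5 N
From P_cr = π²EI/(K·L)²:  L = (1/K)·√(π²EI/P_cr) = (1/0.5)·√(π²×1.16×10^11×6.132×10^-8/2.910×10^5)
L = 0.982 m

L_max ≈ 0.982 m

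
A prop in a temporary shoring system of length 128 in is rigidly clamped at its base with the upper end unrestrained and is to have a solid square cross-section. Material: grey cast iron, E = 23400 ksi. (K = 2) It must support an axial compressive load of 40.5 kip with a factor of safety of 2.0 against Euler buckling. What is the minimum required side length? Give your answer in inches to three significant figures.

Required P_cr = n·P = 2.0 × 40.5 = 81.00 kip
L_e = K·L = 2 × 128 = 256.0 in
Required I = P_cr·L_e²/(π²E) = 8.100×10^4 × 256.0² / (π² × 2.34×10^7) = 22.99 in⁴
Solid square: I = a⁴/12  ⇒  a = (12I)^(1/4) = (12×22.99)^(1/4) = 4.08 in

a ≈ 4.08 in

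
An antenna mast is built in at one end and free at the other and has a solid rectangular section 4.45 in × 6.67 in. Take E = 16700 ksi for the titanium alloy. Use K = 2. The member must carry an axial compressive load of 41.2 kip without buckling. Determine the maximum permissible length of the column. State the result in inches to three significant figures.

Buckling occurs about the weak axis: I_min = h·b³/12 with b = 4.45 in (the shorter side).
I_min = 6.67×4.45³/12 = 48.98 in⁴
At the buckling limit P_cr = P = 4.120×10^4 lb
From P_cr = π²EI/(K·L)²:  L = (1/K)·√(π²EI/P_cr) = (1/2)·√(π²×1.67×10^7×48.98/4.120×10^4)
L = 221 in

L_max ≈ 221 in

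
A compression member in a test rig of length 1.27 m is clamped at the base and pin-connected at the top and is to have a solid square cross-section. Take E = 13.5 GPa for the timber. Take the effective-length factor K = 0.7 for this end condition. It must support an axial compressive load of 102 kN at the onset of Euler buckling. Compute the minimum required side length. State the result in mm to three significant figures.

a ≈ 51.9 mm

L_e = K·L = 0.7 × 1.27 = 0.8890 m
Required I = P_cr·L_e²/(π²E) = 1.020×10^5 × 0.8890² / (π² × 1.35×10^10) = 6.050×10^-7 m⁴
I_req = 6.050×10^5 mm⁴
Solid square: I = a⁴/12  ⇒  a = (12I)^(1/4) = (12×6.050×10^5)^(1/4) = 51.9 mm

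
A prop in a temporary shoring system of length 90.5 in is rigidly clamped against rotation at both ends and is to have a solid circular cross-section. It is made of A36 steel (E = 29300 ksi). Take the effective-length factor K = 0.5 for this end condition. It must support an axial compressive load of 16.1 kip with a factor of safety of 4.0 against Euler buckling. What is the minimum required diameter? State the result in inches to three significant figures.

Required P_cr = n·P = 4.0 × 16.1 = 64.40 kip
L_e = K·L = 0.5 × 90.5 = 45.25 in
Required I = P_cr·L_e²/(π²E) = 6.440×10^4 × 45.25² / (π² × 2.93×10^7) = 0.4560 in⁴
Solid circle: I = πd⁴/64  ⇒  d = (64I/π)^(1/4) = (64×0.4560/π)^(1/4) = 1.75 in

d ≈ 1.75 in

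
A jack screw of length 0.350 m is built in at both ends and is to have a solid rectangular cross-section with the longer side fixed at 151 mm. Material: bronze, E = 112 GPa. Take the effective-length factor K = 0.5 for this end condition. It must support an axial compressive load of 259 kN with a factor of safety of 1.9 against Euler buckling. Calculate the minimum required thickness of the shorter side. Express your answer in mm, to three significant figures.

b ≈ 10.3 mm

Required P_cr = n·P = 1.9 × 259 = 492.1 kN
L_e = K·L = 0.5 × 0.350 = 0.1750 m
Required I = P_cr·L_e²/(π²E) = 4.921×10^5 × 0.1750² / (π² × 1.12×10^11) = 1.363×10^-8 m⁴
I_req = 1.363×10^4 mm⁴
Rectangle, weak axis: I_min = h·b³/12 with h = 151 mm fixed  ⇒  b = (12I/h)^(1/3) = 10.3 mm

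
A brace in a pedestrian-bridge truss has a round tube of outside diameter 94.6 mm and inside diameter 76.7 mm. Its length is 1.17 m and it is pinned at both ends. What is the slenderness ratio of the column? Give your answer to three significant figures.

λ ≈ 38.4

d_o = 94.6 mm, d_i = 76.7 mm
I = π(d_o⁴ − d_i⁴)/64 = π(94.6⁴ − 76.70⁴)/64 = 2.232×10^6 mm⁴
A = 2.408×10^3 mm²;  r_min = √(I/A) = √(2.232×10^6/2.408×10^3) = 30.45 mm
L_e = K·L = 1 × 1.17 m = 1.170 m = 1170.0 mm
λ = L_e / r_min = 1170.0 / 30.45 = 38.4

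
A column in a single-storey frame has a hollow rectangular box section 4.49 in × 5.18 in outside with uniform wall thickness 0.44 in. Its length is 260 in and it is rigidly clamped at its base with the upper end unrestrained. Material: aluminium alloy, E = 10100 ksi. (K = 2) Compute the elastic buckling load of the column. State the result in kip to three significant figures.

Inner dimensions: h_i = 5.18 − 2×0.44 = 4.300 in, b_i = 4.49 − 2×0.44 = 3.610 in
Weak-axis I_min = (h_o·b_o³ − h_i·b_i³)/12 with b_o = 4.49, b_i = 3.610 in (shorter outer/inner sides).
I_min = (5.18×4.49³ − 4.300×3.610³)/12 = 22.22 in⁴
Effective length L_e = K·L = 2 × 260 = 520.0 in
P_cr = π²EI / L_e² = π² × 10100×10³ × 22.22 / 520.0² = 8.190×10^3 lb

P_cr ≈ 8.19 kip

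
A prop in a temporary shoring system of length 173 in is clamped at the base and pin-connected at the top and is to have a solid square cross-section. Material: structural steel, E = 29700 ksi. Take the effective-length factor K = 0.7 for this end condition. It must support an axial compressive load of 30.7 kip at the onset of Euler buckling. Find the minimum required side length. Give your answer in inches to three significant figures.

a ≈ 2.07 in

L_e = K·L = 0.7 × 173 = 121.1 in
Required I = P_cr·L_e²/(π²E) = 3.070×10^4 × 121.1² / (π² × 2.97×10^7) = 1.536 in⁴
Solid square: I = a⁴/12  ⇒  a = (12I)^(1/4) = (12×1.536)^(1/4) = 2.07 in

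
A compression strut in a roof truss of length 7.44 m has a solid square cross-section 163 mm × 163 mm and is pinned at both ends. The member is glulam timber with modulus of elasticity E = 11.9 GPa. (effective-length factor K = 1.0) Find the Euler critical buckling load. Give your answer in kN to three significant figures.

I = a⁴/12 = 163⁴/12 = 5.883×10^7 mm⁴
I = 5.883×10^7 mm⁴ = 5.883×10^-5 m⁴
Effective length L_e = K·L = 1 × 7.44 = 7.440 m
P_cr = π²EI / L_e² = π² × 11.9×10⁹ × 5.883×10^-5 / 7.440² = 1.248×10^5 N

P_cr ≈ 125 kN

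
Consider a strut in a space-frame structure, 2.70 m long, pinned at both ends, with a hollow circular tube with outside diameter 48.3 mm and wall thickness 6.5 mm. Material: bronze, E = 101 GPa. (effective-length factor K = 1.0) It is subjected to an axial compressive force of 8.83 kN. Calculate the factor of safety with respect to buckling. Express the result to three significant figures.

n ≈ 2.96

Inner diameter d_i = 48.3 − 2×6.5 = 35.30 mm
I = π(d_o⁴ − d_i⁴)/64 = π(48.3⁴ − 35.30⁴)/64 = 1.909×10^5 mm⁴
I = 1.909×10^5 mm⁴ = 1.909×10^-7 m⁴
Effective length L_e = K·L = 1 × 2.70 = 2.700 m
P_cr = π²EI / L_e² = π² × 101×10⁹ × 1.909×10^-7 / 2.700² = 2.611×10^4 N
Factor of safety n = P_cr / P = 26.108 / 8.83 = 2.96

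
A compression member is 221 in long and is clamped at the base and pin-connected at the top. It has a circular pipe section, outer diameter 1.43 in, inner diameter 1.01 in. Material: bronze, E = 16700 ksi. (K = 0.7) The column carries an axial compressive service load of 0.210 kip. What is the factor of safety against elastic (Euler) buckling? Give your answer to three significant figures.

n ≈ 5.06

d_o = 1.43 in, d_i = 1.01 in
I = π(d_o⁴ − d_i⁴)/64 = π(1.43⁴ − 1.010⁴)/64 = 0.1542 in⁴
Effective length L_e = K·L = 0.7 × 221 = 154.7 in
P_cr = π²EI / L_e² = π² × 16700×10³ × 0.1542 / 154.7² = 1.062×10^3 lb
Factor of safety n = P_cr / P = 1.0619 / 0.210 = 5.06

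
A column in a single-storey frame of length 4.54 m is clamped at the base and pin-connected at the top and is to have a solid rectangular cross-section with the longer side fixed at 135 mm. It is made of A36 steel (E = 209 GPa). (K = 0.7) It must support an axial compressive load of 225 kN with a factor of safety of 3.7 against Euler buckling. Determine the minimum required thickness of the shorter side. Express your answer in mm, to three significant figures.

Required P_cr = n·P = 3.7 × 225 = 832.5 kN
L_e = K·L = 0.7 × 4.54 = 3.178 m
Required I = P_cr·L_e²/(π²E) = 8.325×10^5 × 3.178² / (π² × 2.09×10^11) = 4.076×10^-6 m⁴
I_req = 4.076×10^6 mm⁴
Rectangle, weak axis: I_min = h·b³/12 with h = 135 mm fixed  ⇒  b = (12I/h)^(1/3) = 71.3 mm

b ≈ 71.3 mm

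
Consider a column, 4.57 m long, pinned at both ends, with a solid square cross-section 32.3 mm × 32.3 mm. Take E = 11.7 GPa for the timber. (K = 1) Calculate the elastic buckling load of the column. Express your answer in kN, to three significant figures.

I = a⁴/12 = 32.3⁴/12 = 9.070×10^4 mm⁴
I = 9.070×10^4 mm⁴ = 9.070×10^-8 m⁴
Effective length L_e = K·L = 1 × 4.57 = 4.570 m
P_cr = π²EI / L_e² = π² × 11.7×10⁹ × 9.070×10^-8 / 4.570² = 501.5 N

P_cr ≈ 0.502 kN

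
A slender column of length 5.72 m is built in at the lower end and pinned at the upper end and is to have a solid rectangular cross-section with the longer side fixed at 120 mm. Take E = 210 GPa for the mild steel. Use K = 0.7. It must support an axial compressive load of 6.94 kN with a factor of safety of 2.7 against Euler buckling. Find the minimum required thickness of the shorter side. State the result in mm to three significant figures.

b ≈ 24.4 mm

Required P_cr = n·P = 2.7 × 6.94 = 18.74 kN
L_e = K·L = 0.7 × 5.72 = 4.004 m
Required I = P_cr·L_e²/(π²E) = 1.874×10^4 × 4.004² / (π² × 2.10×10^11) = 1.449×10^-7 m⁴
I_req = 1.449×10^5 mm⁴
Rectangle, weak axis: I_min = h·b³/12 with h = 120 mm fixed  ⇒  b = (12I/h)^(1/3) = 24.4 mm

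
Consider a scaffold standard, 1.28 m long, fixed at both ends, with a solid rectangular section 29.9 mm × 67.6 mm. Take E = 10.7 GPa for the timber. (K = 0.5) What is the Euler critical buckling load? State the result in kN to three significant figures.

Buckling occurs about the weak axis: I_min = h·b³/12 with b = 29.9 mm (the shorter side).
I_min = 67.6×29.9³/12 = 1.506×10^5 mm⁴
I = 1.506×10^5 mm⁴ = 1.506×10^-7 m⁴
Effective length L_e = K·L = 0.5 × 1.28 = 0.6400 m
P_cr = π²EI / L_e² = π² × 10.7×10⁹ × 1.506×10^-7 / 0.6400² = 3.882×10^4 N

P_cr ≈ 38.8 kN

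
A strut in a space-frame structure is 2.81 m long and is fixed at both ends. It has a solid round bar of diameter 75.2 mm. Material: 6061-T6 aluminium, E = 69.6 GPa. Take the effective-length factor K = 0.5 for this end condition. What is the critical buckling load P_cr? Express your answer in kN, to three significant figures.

P_cr ≈ 546 kN

I = πd⁴/64 = π×75.2⁴/64 = 1.570×10^6 mm⁴
I = 1.570×10^6 mm⁴ = 1.570×10^-6 m⁴
Effective length L_e = K·L = 0.5 × 2.81 = 1.405 m
P_cr = π²EI / L_e² = π² × 69.6×10⁹ × 1.570×10^-6 / 1.405² = 5.463×10^5 N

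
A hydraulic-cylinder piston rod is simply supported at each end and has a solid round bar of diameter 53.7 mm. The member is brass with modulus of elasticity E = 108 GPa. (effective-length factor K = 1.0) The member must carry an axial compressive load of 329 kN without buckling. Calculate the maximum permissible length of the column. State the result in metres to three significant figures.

I = πd⁴/64 = π×53.7⁴/64 = 4.082×10^5 mm⁴
I = 4.082×10^-7 m⁴
At the buckling limit P_cr = P = 3.290×10^5 N
From P_cr = π²EI/(K·L)²:  L = (1/K)·√(π²EI/P_cr) = (1/1)·√(π²×1.08×10^11×4.082×10^-7/3.290×10^5)
L = 1.15 m

L_max ≈ 1.15 m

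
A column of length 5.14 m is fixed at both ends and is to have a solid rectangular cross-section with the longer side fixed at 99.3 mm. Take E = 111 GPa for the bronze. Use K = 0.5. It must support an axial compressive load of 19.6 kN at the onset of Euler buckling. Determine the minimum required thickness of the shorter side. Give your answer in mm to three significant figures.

b ≈ 24.3 mm

L_e = K·L = 0.5 × 5.14 = 2.570 m
Required I = P_cr·L_e²/(π²E) = 1.960×10^4 × 2.570² / (π² × 1.11×10^11) = 1.182×10^-7 m⁴
I_req = 1.182×10^5 mm⁴
Rectangle, weak axis: I_min = h·b³/12 with h = 99.3 mm fixed  ⇒  b = (12I/h)^(1/3) = 24.3 mm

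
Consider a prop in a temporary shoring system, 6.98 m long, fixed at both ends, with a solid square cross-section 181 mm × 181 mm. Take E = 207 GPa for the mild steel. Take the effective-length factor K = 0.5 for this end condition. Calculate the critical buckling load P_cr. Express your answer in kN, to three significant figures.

P_cr ≈ 15000 kN

I = a⁴/12 = 181⁴/12 = 8.944×10^7 mm⁴
I = 8.944×10^7 mm⁴ = 8.944×10^-5 m⁴
Effective length L_e = K·L = 0.5 × 6.98 = 3.490 m
P_cr = π²EI / L_e² = π² × 207×10⁹ × 8.944×10^-5 / 3.490² = 1.500×10^7 N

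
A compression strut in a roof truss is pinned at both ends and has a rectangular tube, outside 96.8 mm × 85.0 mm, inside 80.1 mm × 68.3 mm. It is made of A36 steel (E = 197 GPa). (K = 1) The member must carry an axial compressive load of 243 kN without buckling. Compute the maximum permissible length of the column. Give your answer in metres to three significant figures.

Weak-axis I_min = (h_o·b_o³ − h_i·b_i³)/12 with b_o = 85.0, b_i = 68.30 mm (shorter outer/inner sides).
I_min = (96.8×85.0³ − 80.10×68.30³)/12 = 2.827×10^6 mm⁴
I = 2.827×10^-6 m⁴
At the buckling limit P_cr = P = 2.430×10^5 N
From P_cr = π²EI/(K·L)²:  L = (1/K)·√(π²EI/P_cr) = (1/1)·√(π²×1.97×10^11×2.827×10^-6/2.430×10^5)
L = 4.76 m

L_max ≈ 4.76 m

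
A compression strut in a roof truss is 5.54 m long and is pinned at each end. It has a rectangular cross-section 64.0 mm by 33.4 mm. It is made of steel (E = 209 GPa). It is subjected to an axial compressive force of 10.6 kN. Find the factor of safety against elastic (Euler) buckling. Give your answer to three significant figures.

n ≈ 1.26

Buckling occurs about the weak axis: I_min = h·b³/12 with b = 33.4 mm (the shorter side).
I_min = 64.0×33.4³/12 = 1.987×10^5 mm⁴
I = 1.987×10^5 mm⁴ = 1.987×10^-7 m⁴
Effective length L_e = K·L = 1 × 5.54 = 5.540 m
P_cr = π²EI / L_e² = π² × 209×10⁹ × 1.987×10^-7 / 5.540² = 1.336×10^4 N
Factor of safety n = P_cr / P = 13.356 / 10.6 = 1.26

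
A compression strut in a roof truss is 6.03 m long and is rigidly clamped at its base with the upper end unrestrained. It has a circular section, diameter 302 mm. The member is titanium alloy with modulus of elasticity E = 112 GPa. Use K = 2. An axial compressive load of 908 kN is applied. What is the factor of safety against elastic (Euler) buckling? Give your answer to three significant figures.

I = πd⁴/64 = π×302⁴/64 = 4.083×10^8 mm⁴
I = 4.083×10^8 mm⁴ = 4.083×10^-4 m⁴
Effective length L_e = K·L = 2 × 6.03 = 12.06 m
P_cr = π²EI / L_e² = π² × 112×10⁹ × 4.083×10^-4 / 12.06² = 3.103×10^6 N
Factor of safety n = P_cr / P = 3103.3 / 908 = 3.42

n ≈ 3.42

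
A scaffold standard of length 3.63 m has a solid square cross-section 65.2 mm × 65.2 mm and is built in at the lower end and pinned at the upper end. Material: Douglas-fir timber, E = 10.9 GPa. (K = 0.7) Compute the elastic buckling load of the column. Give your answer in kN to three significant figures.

I = a⁴/12 = 65.2⁴/12 = 1.506×10^6 mm⁴
I = 1.506×10^6 mm⁴ = 1.506×10^-6 m⁴
Effective length L_e = K·L = 0.7 × 3.63 = 2.541 m
P_cr = π²EI / L_e² = π² × 10.9×10⁹ × 1.506×10^-6 / 2.541² = 2.509×10^4 N

P_cr ≈ 25.1 kN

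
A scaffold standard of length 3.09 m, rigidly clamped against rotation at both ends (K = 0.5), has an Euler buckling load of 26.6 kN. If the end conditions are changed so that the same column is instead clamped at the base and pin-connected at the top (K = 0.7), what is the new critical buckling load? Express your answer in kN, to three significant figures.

P_cr ≈ 13.6 kN

P_cr ∝ 1/K², so P_cr,new = P_cr,old × (K_old/K_new)² = 26.6 × (0.5/0.7)²
= 26.6 × 0.5102 = 13.6 kN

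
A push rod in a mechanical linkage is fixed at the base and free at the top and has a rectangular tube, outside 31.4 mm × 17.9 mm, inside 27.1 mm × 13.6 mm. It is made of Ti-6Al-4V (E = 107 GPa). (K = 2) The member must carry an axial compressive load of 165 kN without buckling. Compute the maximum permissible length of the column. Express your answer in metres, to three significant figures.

L_max ≈ 0.122 m

Weak-axis I_min = (h_o·b_o³ − h_i·b_i³)/12 with b_o = 17.9, b_i = 13.60 mm (shorter outer/inner sides).
I_min = (31.4×17.9³ − 27.10×13.60³)/12 = 9.327×10^3 mm⁴
I = 9.327×10^-9 m⁴
At the buckling limit P_cr = P = 1.650×10^5 N
From P_cr = π²EI/(K·L)²:  L = (1/K)·√(π²EI/P_cr) = (1/2)·√(π²×1.07×10^11×9.327×10^-9/1.650×10^5)
L = 0.122 m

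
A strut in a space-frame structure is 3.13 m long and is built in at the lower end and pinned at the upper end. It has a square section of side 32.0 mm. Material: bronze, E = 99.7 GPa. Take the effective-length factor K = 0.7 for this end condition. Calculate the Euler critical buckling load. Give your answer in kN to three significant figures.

I = a⁴/12 = 32.0⁴/12 = 8.738×10^4 mm⁴
I = 8.738×10^4 mm⁴ = 8.738×10^-8 m⁴
Effective length L_e = K·L = 0.7 × 3.13 = 2.191 m
P_cr = π²EI / L_e² = π² × 99.7×10⁹ × 8.738×10^-8 / 2.191² = 1.791×10^4 N

P_cr ≈ 17.9 kN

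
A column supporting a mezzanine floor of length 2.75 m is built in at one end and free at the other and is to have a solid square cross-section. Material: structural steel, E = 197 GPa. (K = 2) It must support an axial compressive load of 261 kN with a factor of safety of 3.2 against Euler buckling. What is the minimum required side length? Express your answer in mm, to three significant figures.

a ≈ 112 mm

Required P_cr = n·P = 3.2 × 261 = 835.2 kN
L_e = K·L = 2 × 2.75 = 5.500 m
Required I = P_cr·L_e²/(π²E) = 8.352×10^5 × 5.500² / (π² × 1.97×10^11) = 1.299×10^-5 m⁴
I_req = 1.299×10^7 mm⁴
Solid square: I = a⁴/12  ⇒  a = (12I)^(1/4) = (12×1.299×10^7)^(1/4) = 112 mm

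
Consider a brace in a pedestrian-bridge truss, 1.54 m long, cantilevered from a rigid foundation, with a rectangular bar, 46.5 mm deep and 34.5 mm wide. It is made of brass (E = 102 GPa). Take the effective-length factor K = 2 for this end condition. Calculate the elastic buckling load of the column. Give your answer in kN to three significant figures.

Buckling occurs about the weak axis: I_min = h·b³/12 with b = 34.5 mm (the shorter side).
I_min = 46.5×34.5³/12 = 1.591×10^5 mm⁴
I = 1.591×10^5 mm⁴ = 1.591×10^-7 m⁴
Effective length L_e = K·L = 2 × 1.54 = 3.080 m
P_cr = π²EI / L_e² = π² × 102×10⁹ × 1.591×10^-7 / 3.080² = 1.689×10^4 N

P_cr ≈ 16.9 kN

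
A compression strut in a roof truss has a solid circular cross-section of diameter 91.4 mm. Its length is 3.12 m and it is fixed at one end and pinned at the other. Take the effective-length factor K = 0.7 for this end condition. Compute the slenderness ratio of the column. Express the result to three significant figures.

λ ≈ 95.6

I = πd⁴/64 = π×91.4⁴/64 = 3.426×10^6 mm⁴
A = 6.561×10^3 mm²;  r_min = √(I/A) = √(3.426×10^6/6.561×10^3) = 22.85 mm
L_e = K·L = 0.7 × 3.12 m = 2.184 m = 2184.0 mm
λ = L_e / r_min = 2184.0 / 22.85 = 95.6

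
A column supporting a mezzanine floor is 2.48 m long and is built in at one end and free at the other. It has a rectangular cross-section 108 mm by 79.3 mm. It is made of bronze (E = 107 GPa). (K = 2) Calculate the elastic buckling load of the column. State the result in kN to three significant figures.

P_cr ≈ 193 kN

Buckling occurs about the weak axis: I_min = h·b³/12 with b = 79.3 mm (the shorter side).
I_min = 108×79.3³/12 = 4.488×10^6 mm⁴
I = 4.488×10^6 mm⁴ = 4.488×10^-6 m⁴
Effective length L_e = K·L = 2 × 2.48 = 4.960 m
P_cr = π²EI / L_e² = π² × 107×10⁹ × 4.488×10^-6 / 4.960² = 1.927×10^5 N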